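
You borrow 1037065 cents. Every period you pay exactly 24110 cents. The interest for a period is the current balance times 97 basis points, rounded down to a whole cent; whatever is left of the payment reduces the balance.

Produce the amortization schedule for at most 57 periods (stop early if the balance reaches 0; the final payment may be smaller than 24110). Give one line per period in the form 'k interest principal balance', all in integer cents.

1. interest=⌊1037065·97/10000⌋=10059; principal=24110-10059=14051; balance=1037065-14051=1023014
2. interest=⌊1023014·97/10000⌋=9923; principal=24110-9923=14187; balance=1023014-14187=1008827
3. interest=⌊1008827·97/10000⌋=9785; principal=24110-9785=14325; balance=1008827-14325=994502
4. interest=⌊994502·97/10000⌋=9646; principal=24110-9646=14464; balance=994502-14464=980038
5. interest=⌊980038·97/10000⌋=9506; principal=24110-9506=14604; balance=980038-14604=965434
6. interest=⌊965434·97/10000⌋=9364; principal=24110-9364=14746; balance=965434-14746=950688
7. interest=⌊950688·97/10000⌋=9221; principal=24110-9221=14889; balance=950688-14889=935799
8. interest=⌊935799·97/10000⌋=9077; principal=24110-9077=15033; balance=935799-15033=920766
9. interest=⌊920766·97/10000⌋=8931; principal=24110-8931=15179; balance=920766-15179=905587
10. interest=⌊905587·97/10000⌋=8784; principal=24110-8784=15326; balance=905587-15326=890261
11. interest=⌊890261·97/10000⌋=8635; principal=24110-8635=15475; balance=890261-15475=874786
12. interest=⌊874786·97/10000⌋=8485; principal=24110-8485=15625; balance=874786-15625=859161
13. interest=⌊859161·97/10000⌋=8333; principal=24110-8333=15777; balance=859161-15777=843384
14. interest=⌊843384·97/10000⌋=8180; principal=24110-8180=15930; balance=843384-15930=827454
15. interest=⌊827454·97/10000⌋=8026; principal=24110-8026=16084; balance=827454-16084=811370
16. interest=⌊811370·97/10000⌋=7870; principal=24110-7870=16240; balance=811370-16240=795130
17. interest=⌊795130·97/10000⌋=7712; principal=24110-7712=16398; balance=795130-16398=778732
18. interest=⌊778732·97/10000⌋=7553; principal=24110-7553=16557; balance=778732-16557=762175
19. interest=⌊762175·97/10000⌋=7393; principal=24110-7393=16717; balance=762175-16717=745458
20. interest=⌊745458·97/10000⌋=7230; principal=24110-7230=16880; balance=745458-16880=728578
21. interest=⌊728578·97/10000⌋=7067; principal=24110-7067=17043; balance=728578-17043=711535
22. interest=⌊711535·97/10000⌋=6901; principal=24110-6901=17209; balance=711535-17209=694326
23. interest=⌊694326·97/10000⌋=6734; principal=24110-6734=17376; balance=694326-17376=676950
24. interest=⌊676950·97/10000⌋=6566; principal=24110-6566=17544; balance=676950-17544=659406
25. interest=⌊659406·97/10000⌋=6396; principal=24110-6396=17714; balance=659406-17714=641692
26. interest=⌊641692·97/10000⌋=6224; principal=24110-6224=17886; balance=641692-17886=623806
27. interest=⌊623806·97/10000⌋=6050; principal=24110-6050=18060; balance=623806-18060=605746
28. interest=⌊605746·97/10000⌋=5875; principal=24110-5875=18235; balance=605746-18235=587511
29. interest=⌊587511·97/10000⌋=5698; principal=24110-5698=18412; balance=587511-18412=569099
30. interest=⌊569099·97/10000⌋=5520; principal=24110-5520=18590; balance=569099-18590=550509
31. interest=⌊550509·97/10000⌋=5339; principal=24110-5339=18771; balance=550509-18771=531738
32. interest=⌊531738·97/10000⌋=5157; principal=24110-5157=18953; balance=531738-18953=512785
33. interest=⌊512785·97/10000⌋=4974; principal=24110-4974=19136; balance=512785-19136=493649
34. interest=⌊493649·97/10000⌋=4788; principal=24110-4788=19322; balance=493649-19322=474327
35. interest=⌊474327·97/10000⌋=4600; principal=24110-4600=19510; balance=474327-19510=454817
36. interest=⌊454817·97/10000⌋=4411; principal=24110-4411=19699; balance=454817-19699=435118
37. interest=⌊435118·97/10000⌋=4220; principal=24110-4220=19890; balance=435118-19890=415228
38. interest=⌊415228·97/10000⌋=4027; principal=24110-4027=20083; balance=415228-20083=395145
39. interest=⌊395145·97/10000⌋=3832; principal=24110-3832=20278; balance=395145-20278=374867
40. interest=⌊374867·97/10000⌋=3636; principal=24110-3636=20474; balance=374867-20474=354393
41. interest=⌊354393·97/10000⌋=3437; principal=24110-3437=20673; balance=354393-20673=333720
42. interest=⌊333720·97/10000⌋=3237; principal=24110-3237=20873; balance=333720-20873=312847
43. interest=⌊312847·97/10000⌋=3034; principal=24110-3034=21076; balance=312847-21076=291771
44. interest=⌊291771·97/10000⌋=2830; principal=24110-2830=21280; balance=291771-21280=270491
45. interest=⌊270491·97/10000⌋=2623; principal=24110-2623=21487; balance=270491-21487=249004
46. interest=⌊249004·97/10000⌋=2415; principal=24110-2415=21695; balance=249004-21695=227309
47. interest=⌊227309·97/10000⌋=2204; principal=24110-2204=21906; balance=227309-21906=205403
48. interest=⌊205403·97/10000⌋=1992; principal=24110-1992=22118; balance=205403-22118=183285
49. interest=⌊183285·97/10000⌋=1777; principal=24110-1777=22333; balance=183285-22333=160952
50. interest=⌊160952·97/10000⌋=1561; principal=24110-1561=22549; balance=160952-22549=138403
51. interest=⌊138403·97/10000⌋=1342; principal=24110-1342=22768; balance=138403-22768=115635
52. interest=⌊115635·97/10000⌋=1121; principal=24110-1121=22989; balance=115635-22989=92646
53. interest=⌊92646·97/10000⌋=898; principal=24110-898=23212; balance=92646-23212=69434
54. interest=⌊69434·97/10000⌋=673; principal=24110-673=23437; balance=69434-23437=45997
55. interest=⌊45997·97/10000⌋=446; principal=24110-446=23664; balance=45997-23664=22333
56. interest=⌊22333·97/10000⌋=216; principal=min(24110-216,22333)=22333; balance=22333-22333=0

1 10059 14051 1023014
2 9923 14187 1008827
3 9785 14325 994502
4 9646 14464 980038
5 9506 14604 965434
6 9364 14746 950688
7 9221 14889 935799
8 9077 15033 920766
9 8931 15179 905587
10 8784 15326 890261
11 8635 15475 874786
12 8485 15625 859161
13 8333 15777 843384
14 8180 15930 827454
15 8026 16084 811370
16 7870 16240 795130
17 7712 16398 778732
18 7553 16557 762175
19 7393 16717 745458
20 7230 16880 728578
21 7067 17043 711535
22 6901 17209 694326
23 6734 17376 676950
24 6566 17544 659406
25 6396 17714 641692
26 6224 17886 623806
27 6050 18060 605746
28 5875 18235 587511
29 5698 18412 569099
30 5520 18590 550509
31 5339 18771 531738
32 5157 18953 512785
33 4974 19136 493649
34 4788 19322 474327
35 4600 19510 454817
36 4411 19699 435118
37 4220 19890 415228
38 4027 20083 395145
39 3832 20278 374867
40 3636 20474 354393
41 3437 20673 333720
42 3237 20873 312847
43 3034 21076 291771
44 2830 21280 270491
45 2623 21487 249004
46 2415 21695 227309
47 2204 21906 205403
48 1992 22118 183285
49 1777 22333 160952
50 1561 22549 138403
51 1342 22768 115635
52 1121 22989 92646
53 898 23212 69434
54 673 23437 45997
55 446 23664 22333
56 216 22333 0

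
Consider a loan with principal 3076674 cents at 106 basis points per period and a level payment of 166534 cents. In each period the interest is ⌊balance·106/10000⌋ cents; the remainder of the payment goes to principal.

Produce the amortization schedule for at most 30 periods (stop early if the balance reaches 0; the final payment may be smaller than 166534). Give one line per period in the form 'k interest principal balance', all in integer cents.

1 32612 133922 2942752
2 31193 135341 2807411
3 29758 136776 2670635
4 28308 138226 2532409
5 26843 139691 2392718
6 25362 141172 2251546
7 23866 142668 2108878
8 22354 144180 1964698
9 20825 145709 1818989
10 19281 147253 1671736
11 17720 148814 1522922
12 16142 150392 1372530
13 14548 151986 1220544
14 12937 153597 1066947
15 11309 155225 911722
16 9664 156870 754852
17 8001 158533 596319
18 6320 160214 436105
19 4622 161912 274193
20 2906 163628 110565
21 1171 110565 0

1. interest=⌊3076674·106/10000⌋=32612; principal=166534-32612=133922; balance=3076674-133922=2942752
2. interest=⌊2942752·106/10000⌋=31193; principal=166534-31193=135341; balance=2942752-135341=2807411
3. interest=⌊2807411·106/10000⌋=29758; principal=166534-29758=136776; balance=2807411-136776=2670635
4. interest=⌊2670635·106/10000⌋=28308; principal=166534-28308=138226; balance=2670635-138226=2532409
5. interest=⌊2532409·106/10000⌋=26843; principal=166534-26843=139691; balance=2532409-139691=2392718
6. interest=⌊2392718·106/10000⌋=25362; principal=166534-25362=141172; balance=2392718-141172=2251546
7. interest=⌊2251546·106/10000⌋=23866; principal=166534-23866=142668; balance=2251546-142668=2108878
8. interest=⌊2108878·106/10000⌋=22354; principal=166534-22354=144180; balance=2108878-144180=1964698
9. interest=⌊1964698·106/10000⌋=20825; principal=166534-20825=145709; balance=1964698-145709=1818989
10. interest=⌊1818989·106/10000⌋=19281; principal=166534-19281=147253; balance=1818989-147253=1671736
11. interest=⌊1671736·106/10000⌋=17720; principal=166534-17720=148814; balance=1671736-148814=1522922
12. interest=⌊1522922·106/10000⌋=16142; principal=166534-16142=150392; balance=1522922-150392=1372530
13. interest=⌊1372530·106/10000⌋=14548; principal=166534-14548=151986; balance=1372530-151986=1220544
14. interest=⌊1220544·106/10000⌋=12937; principal=166534-12937=153597; balance=1220544-153597=1066947
15. interest=⌊1066947·106/10000⌋=11309; principal=166534-11309=155225; balance=1066947-155225=911722
16. interest=⌊911722·106/10000⌋=9664; principal=166534-9664=156870; balance=911722-156870=754852
17. interest=⌊754852·106/10000⌋=8001; principal=166534-8001=158533; balance=754852-158533=596319
18. interest=⌊596319·106/10000⌋=6320; principal=166534-6320=160214; balance=596319-160214=436105
19. interest=⌊436105·106/10000⌋=4622; principal=166534-4622=161912; balance=436105-161912=274193
20. interest=⌊274193·106/10000⌋=2906; principal=166534-2906=163628; balance=274193-163628=110565
21. interest=⌊110565·106/10000⌋=1171; principal=min(166534-1171,110565)=110565; balance=110565-110565=0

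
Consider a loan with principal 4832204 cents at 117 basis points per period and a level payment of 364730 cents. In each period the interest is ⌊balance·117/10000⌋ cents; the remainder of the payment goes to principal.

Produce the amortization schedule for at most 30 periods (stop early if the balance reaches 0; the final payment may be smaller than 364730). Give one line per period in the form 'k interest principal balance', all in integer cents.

1. interest=⌊4832204·117/10000⌋=56536; principal=364730-56536=308194; balance=4832204-308194=4524010
2. interest=⌊4524010·117/10000⌋=52930; principal=364730-52930=311800; balance=4524010-311800=4212210
3. interest=⌊4212210·117/10000⌋=49282; principal=364730-49282=315448; balance=4212210-315448=3896762
4. interest=⌊3896762·117/10000⌋=45592; principal=364730-45592=319138; balance=3896762-319138=3577624
5. interest=⌊3577624·117/10000⌋=41858; principal=364730-41858=322872; balance=3577624-322872=3254752
6. interest=⌊3254752·117/10000⌋=38080; principal=364730-38080=326650; balance=3254752-326650=2928102
7. interest=⌊2928102·117/10000⌋=34258; principal=364730-34258=330472; balance=2928102-330472=2597630
8. interest=⌊2597630·117/10000⌋=30392; principal=364730-30392=334338; balance=2597630-334338=2263292
9. interest=⌊2263292·117/10000⌋=26480; principal=364730-26480=338250; balance=2263292-338250=1925042
10. interest=⌊1925042·117/10000⌋=22522; principal=364730-22522=342208; balance=1925042-342208=1582834
11. interest=⌊1582834·117/10000⌋=18519; principal=364730-18519=346211; balance=1582834-346211=1236623
12. interest=⌊1236623·117/10000⌋=14468; principal=364730-14468=350262; balance=1236623-350262=886361
13. interest=⌊886361·117/10000⌋=10370; principal=364730-10370=354360; balance=886361-354360=532001
14. interest=⌊532001·117/10000⌋=6224; principal=364730-6224=358506; balance=532001-358506=173495
15. interest=⌊173495·117/10000⌋=2029; principal=min(364730-2029,173495)=173495; balance=173495-173495=0

1 56536 308194 4524010
2 52930 311800 4212210
3 49282 315448 3896762
4 45592 319138 3577624
5 41858 322872 3254752
6 38080 326650 2928102
7 34258 330472 2597630
8 30392 334338 2263292
9 26480 338250 1925042
10 22522 342208 1582834
11 18519 346211 1236623
12 14468 350262 886361
13 10370 354360 532001
14 6224 358506 173495
15 2029 173495 0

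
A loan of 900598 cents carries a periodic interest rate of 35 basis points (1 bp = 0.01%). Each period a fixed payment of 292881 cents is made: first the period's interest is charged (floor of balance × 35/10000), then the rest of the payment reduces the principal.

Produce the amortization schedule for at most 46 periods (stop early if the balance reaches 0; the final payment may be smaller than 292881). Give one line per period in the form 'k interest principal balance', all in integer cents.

1. interest=⌊900598·35/10000⌋=3152; principal=292881-3152=289729; balance=900598-289729=610869
2. interest=⌊610869·35/10000⌋=2138; principal=292881-2138=290743; balance=610869-290743=320126
3. interest=⌊320126·35/10000⌋=1120; principal=292881-1120=291761; balance=320126-291761=28365
4. interest=⌊28365·35/10000⌋=99; principal=min(292881-99,28365)=28365; balance=28365-28365=0

1 3152 289729 610869
2 2138 290743 320126
3 1120 291761 28365
4 99 28365 0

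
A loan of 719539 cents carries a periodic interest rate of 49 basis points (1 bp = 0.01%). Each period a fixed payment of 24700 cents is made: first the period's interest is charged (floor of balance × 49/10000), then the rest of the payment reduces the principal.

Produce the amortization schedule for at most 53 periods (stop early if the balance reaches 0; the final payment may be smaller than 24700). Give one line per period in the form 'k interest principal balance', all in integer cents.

1. interest=⌊719539·49/10000⌋=3525; principal=24700-3525=21175; balance=719539-21175=698364
2. interest=⌊698364·49/10000⌋=3421; principal=24700-3421=21279; balance=698364-21279=677085
3. interest=⌊677085·49/10000⌋=3317; principal=24700-3317=21383; balance=677085-21383=655702
4. interest=⌊655702·49/10000⌋=3212; principal=24700-3212=21488; balance=655702-21488=634214
5. interest=⌊634214·49/10000⌋=3107; principal=24700-3107=21593; balance=634214-21593=612621
6. interest=⌊612621·49/10000⌋=3001; principal=24700-3001=21699; balance=612621-21699=590922
7. interest=⌊590922·49/10000⌋=2895; principal=24700-2895=21805; balance=590922-21805=569117
8. interest=⌊569117·49/10000⌋=2788; principal=24700-2788=21912; balance=569117-21912=547205
9. interest=⌊547205·49/10000⌋=2681; principal=24700-2681=22019; balance=547205-22019=525186
10. interest=⌊525186·49/10000⌋=2573; principal=24700-2573=22127; balance=525186-22127=503059
11. interest=⌊503059·49/10000⌋=2464; principal=24700-2464=22236; balance=503059-22236=480823
12. interest=⌊480823·49/10000⌋=2356; principal=24700-2356=22344; balance=480823-22344=458479
13. interest=⌊458479·49/10000⌋=2246; principal=24700-2246=22454; balance=458479-22454=436025
14. interest=⌊436025·49/10000⌋=2136; principal=24700-2136=22564; balance=436025-22564=413461
15. interest=⌊413461·49/10000⌋=2025; principal=24700-2025=22675; balance=413461-22675=390786
16. interest=⌊390786·49/10000⌋=1914; principal=24700-1914=22786; balance=390786-22786=368000
17. interest=⌊368000·49/10000⌋=1803; principal=24700-1803=22897; balance=368000-22897=345103
18. interest=⌊345103·49/10000⌋=1691; principal=24700-1691=23009; balance=345103-23009=322094
19. interest=⌊322094·49/10000⌋=1578; principal=24700-1578=23122; balance=322094-23122=298972
20. interest=⌊298972·49/10000⌋=1464; principal=24700-1464=23236; balance=298972-23236=275736
21. interest=⌊275736·49/10000⌋=1351; principal=24700-1351=23349; balance=275736-23349=252387
22. interest=⌊252387·49/10000⌋=1236; principal=24700-1236=23464; balance=252387-23464=228923
23. interest=⌊228923·49/10000⌋=1121; principal=24700-1121=23579; balance=228923-23579=205344
24. interest=⌊205344·49/10000⌋=1006; principal=24700-1006=23694; balance=205344-23694=181650
25. interest=⌊181650·49/10000⌋=890; principal=24700-890=23810; balance=181650-23810=157840
26. interest=⌊157840·49/10000⌋=773; principal=24700-773=23927; balance=157840-23927=133913
27. interest=⌊133913·49/10000⌋=656; principal=24700-656=24044; balance=133913-24044=109869
28. interest=⌊109869·49/10000⌋=538; principal=24700-538=24162; balance=109869-24162=85707
29. interest=⌊85707·49/10000⌋=419; principal=24700-419=24281; balance=85707-24281=61426
30. interest=⌊61426·49/10000⌋=300; principal=24700-300=24400; balance=61426-24400=37026
31. interest=⌊37026·49/10000⌋=181; principal=24700-181=24519; balance=37026-24519=12507
32. interest=⌊12507·49/10000⌋=61; principal=min(24700-61,12507)=12507; balance=12507-12507=0

1 3525 21175 698364
2 3421 21279 677085
3 3317 21383 655702
4 3212 21488 634214
5 3107 21593 612621
6 3001 21699 590922
7 2895 21805 569117
8 2788 21912 547205
9 2681 22019 525186
10 2573 22127 503059
11 2464 22236 480823
12 2356 22344 458479
13 2246 22454 436025
14 2136 22564 413461
15 2025 22675 390786
16 1914 22786 368000
17 1803 22897 345103
18 1691 23009 322094
19 1578 23122 298972
20 1464 23236 275736
21 1351 23349 252387
22 1236 23464 228923
23 1121 23579 205344
24 1006 23694 181650
25 890 23810 157840
26 773 23927 133913
27 656 24044 109869
28 538 24162 85707
29 419 24281 61426
30 300 24400 37026
31 181 24519 12507
32 61 12507 0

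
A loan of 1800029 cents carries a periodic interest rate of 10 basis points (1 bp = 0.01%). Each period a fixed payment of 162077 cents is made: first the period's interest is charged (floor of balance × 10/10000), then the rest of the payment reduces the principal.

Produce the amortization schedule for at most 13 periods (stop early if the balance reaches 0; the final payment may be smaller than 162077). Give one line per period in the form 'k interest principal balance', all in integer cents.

1. interest=⌊1800029·10/10000⌋=1800; principal=162077-1800=160277; balance=1800029-160277=1639752
2. interest=⌊1639752·10/10000⌋=1639; principal=162077-1639=160438; balance=1639752-160438=1479314
3. interest=⌊1479314·10/10000⌋=1479; principal=162077-1479=160598; balance=1479314-160598=1318716
4. interest=⌊1318716·10/10000⌋=1318; principal=162077-1318=160759; balance=1318716-160759=1157957
5. interest=⌊1157957·10/10000⌋=1157; principal=162077-1157=160920; balance=1157957-160920=997037
6. interest=⌊997037·10/10000⌋=997; principal=162077-997=161080; balance=997037-161080=835957
7. interest=⌊835957·10/10000⌋=835; principal=162077-835=161242; balance=835957-161242=674715
8. interest=⌊674715·10/10000⌋=674; principal=162077-674=161403; balance=674715-161403=513312
9. interest=⌊513312·10/10000⌋=513; principal=162077-513=161564; balance=513312-161564=351748
10. interest=⌊351748·10/10000⌋=351; principal=162077-351=161726; balance=351748-161726=190022
11. interest=⌊190022·10/10000⌋=190; principal=162077-190=161887; balance=190022-161887=28135
12. interest=⌊28135·10/10000⌋=28; principal=min(162077-28,28135)=28135; balance=28135-28135=0

1 1800 160277 1639752
2 1639 160438 1479314
3 1479 160598 1318716
4 1318 160759 1157957
5 1157 160920 997037
6 997 161080 835957
7 835 161242 674715
8 674 161403 513312
9 513 161564 351748
10 351 161726 190022
11 190 161887 28135
12 28 28135 0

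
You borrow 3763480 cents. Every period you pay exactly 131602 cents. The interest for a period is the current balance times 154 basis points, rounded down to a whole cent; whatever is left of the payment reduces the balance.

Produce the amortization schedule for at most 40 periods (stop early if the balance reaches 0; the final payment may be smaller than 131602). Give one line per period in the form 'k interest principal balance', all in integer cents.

1 57957 73645 3689835
2 56823 74779 3615056
3 55671 75931 3539125
4 54502 77100 3462025
5 53315 78287 3383738
6 52109 79493 3304245
7 50885 80717 3223528
8 49642 81960 3141568
9 48380 83222 3058346
10 47098 84504 2973842
11 45797 85805 2888037
12 44475 87127 2800910
13 43134 88468 2712442
14 41771 89831 2622611
15 40388 91214 2531397
16 38983 92619 2438778
17 37557 94045 2344733
18 36108 95494 2249239
19 34638 96964 2152275
20 33145 98457 2053818
21 31628 99974 1953844
22 30089 101513 1852331
23 28525 103077 1749254
24 26938 104664 1644590
25 25326 106276 1538314
26 23690 107912 1430402
27 22028 109574 1320828
28 20340 111262 1209566
29 18627 112975 1096591
30 16887 114715 981876
31 15120 116482 865394
32 13327 118275 747119
33 11505 120097 627022
34 9656 121946 505076
35 7778 123824 381252
36 5871 125731 255521
37 3935 127667 127854
38 1968 127854 0

1. interest=⌊3763480·154/10000⌋=57957; principal=131602-57957=73645; balance=3763480-73645=3689835
2. interest=⌊3689835·154/10000⌋=56823; principal=131602-56823=74779; balance=3689835-74779=3615056
3. interest=⌊3615056·154/10000⌋=55671; principal=131602-55671=75931; balance=3615056-75931=3539125
4. interest=⌊3539125·154/10000⌋=54502; principal=131602-54502=77100; balance=3539125-77100=3462025
5. interest=⌊3462025·154/10000⌋=53315; principal=131602-53315=78287; balance=3462025-78287=3383738
6. interest=⌊3383738·154/10000⌋=52109; principal=131602-52109=79493; balance=3383738-79493=3304245
7. interest=⌊3304245·154/10000⌋=50885; principal=131602-50885=80717; balance=3304245-80717=3223528
8. interest=⌊3223528·154/10000⌋=49642; principal=131602-49642=81960; balance=3223528-81960=3141568
9. interest=⌊3141568·154/10000⌋=48380; principal=131602-48380=83222; balance=3141568-83222=3058346
10. interest=⌊3058346·154/10000⌋=47098; principal=131602-47098=84504; balance=3058346-84504=2973842
11. interest=⌊2973842·154/10000⌋=45797; principal=131602-45797=85805; balance=2973842-85805=2888037
12. interest=⌊2888037·154/10000⌋=44475; principal=131602-44475=87127; balance=2888037-87127=2800910
13. interest=⌊2800910·154/10000⌋=43134; principal=131602-43134=88468; balance=2800910-88468=2712442
14. interest=⌊2712442·154/10000⌋=41771; principal=131602-41771=89831; balance=2712442-89831=2622611
15. interest=⌊2622611·154/10000⌋=40388; principal=131602-40388=91214; balance=2622611-91214=2531397
16. interest=⌊2531397·154/10000⌋=38983; principal=131602-38983=92619; balance=2531397-92619=2438778
17. interest=⌊2438778·154/10000⌋=37557; principal=131602-37557=94045; balance=2438778-94045=2344733
18. interest=⌊2344733·154/10000⌋=36108; principal=131602-36108=95494; balance=2344733-95494=2249239
19. interest=⌊2249239·154/10000⌋=34638; principal=131602-34638=96964; balance=2249239-96964=2152275
20. interest=⌊2152275·154/10000⌋=33145; principal=131602-33145=98457; balance=2152275-98457=2053818
21. interest=⌊2053818·154/10000⌋=31628; principal=131602-31628=99974; balance=2053818-99974=1953844
22. interest=⌊1953844·154/10000⌋=30089; principal=131602-30089=101513; balance=1953844-101513=1852331
23. interest=⌊1852331·154/10000⌋=28525; principal=131602-28525=103077; balance=1852331-103077=1749254
24. interest=⌊1749254·154/10000⌋=26938; principal=131602-26938=104664; balance=1749254-104664=1644590
25. interest=⌊1644590·154/10000⌋=25326; principal=131602-25326=106276; balance=1644590-106276=1538314
26. interest=⌊1538314·154/10000⌋=23690; principal=131602-23690=107912; balance=1538314-107912=1430402
27. interest=⌊1430402·154/10000⌋=22028; principal=131602-22028=109574; balance=1430402-109574=1320828
28. interest=⌊1320828·154/10000⌋=20340; principal=131602-20340=111262; balance=1320828-111262=1209566
29. interest=⌊1209566·154/10000⌋=18627; principal=131602-18627=112975; balance=1209566-112975=1096591
30. interest=⌊1096591·154/10000⌋=16887; principal=131602-16887=114715; balance=1096591-114715=981876
31. interest=⌊981876·154/10000⌋=15120; principal=131602-15120=116482; balance=981876-116482=865394
32. interest=⌊865394·154/10000⌋=13327; principal=131602-13327=118275; balance=865394-118275=747119
33. interest=⌊747119·154/10000⌋=11505; principal=131602-11505=120097; balance=747119-120097=627022
34. interest=⌊627022·154/10000⌋=9656; principal=131602-9656=121946; balance=627022-121946=505076
35. interest=⌊505076·154/10000⌋=7778; principal=131602-7778=123824; balance=505076-123824=381252
36. interest=⌊381252·154/10000⌋=5871; principal=131602-5871=125731; balance=381252-125731=255521
37. interest=⌊255521·154/10000⌋=3935; principal=131602-3935=127667; balance=255521-127667=127854
38. interest=⌊127854·154/10000⌋=1968; principal=min(131602-1968,127854)=127854; balance=127854-127854=0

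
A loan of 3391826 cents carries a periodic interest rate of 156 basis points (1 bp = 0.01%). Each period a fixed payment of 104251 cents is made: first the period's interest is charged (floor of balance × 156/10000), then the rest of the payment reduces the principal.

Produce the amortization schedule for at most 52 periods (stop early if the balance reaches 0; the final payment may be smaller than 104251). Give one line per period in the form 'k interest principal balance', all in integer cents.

1 52912 51339 3340487
2 52111 52140 3288347
3 51298 52953 3235394
4 50472 53779 3181615
5 49633 54618 3126997
6 48781 55470 3071527
7 47915 56336 3015191
8 47036 57215 2957976
9 46144 58107 2899869
10 45237 59014 2840855
11 44317 59934 2780921
12 43382 60869 2720052
13 42432 61819 2658233
14 41468 62783 2595450
15 40489 63762 2531688
16 39494 64757 2466931
17 38484 65767 2401164
18 37458 66793 2334371
19 36416 67835 2266536
20 35357 68894 2197642
21 34283 69968 2127674
22 33191 71060 2056614
23 32083 72168 1984446
24 30957 73294 1911152
25 29813 74438 1836714
26 28652 75599 1761115
27 27473 76778 1684337
28 26275 77976 1606361
29 25059 79192 1527169
30 23823 80428 1446741
31 22569 81682 1365059
32 21294 82957 1282102
33 20000 84251 1197851
34 18686 85565 1112286
35 17351 86900 1025386
36 15996 88255 937131
37 14619 89632 847499
38 13220 91031 756468
39 11800 92451 664017
40 10358 93893 570124
41 8893 95358 474766
42 7406 96845 377921
43 5895 98356 279565
44 4361 99890 179675
45 2802 101449 78226
46 1220 78226 0

1. interest=⌊3391826·156/10000⌋=52912; principal=104251-52912=51339; balance=3391826-51339=3340487
2. interest=⌊3340487·156/10000⌋=52111; principal=104251-52111=52140; balance=3340487-52140=3288347
3. interest=⌊3288347·156/10000⌋=51298; principal=104251-51298=52953; balance=3288347-52953=3235394
4. interest=⌊3235394·156/10000⌋=50472; principal=104251-50472=53779; balance=3235394-53779=3181615
5. interest=⌊3181615·156/10000⌋=49633; principal=104251-49633=54618; balance=3181615-54618=3126997
6. interest=⌊3126997·156/10000⌋=48781; principal=104251-48781=55470; balance=3126997-55470=3071527
7. interest=⌊3071527·156/10000⌋=47915; principal=104251-47915=56336; balance=3071527-56336=3015191
8. interest=⌊3015191·156/10000⌋=47036; principal=104251-47036=57215; balance=3015191-57215=2957976
9. interest=⌊2957976·156/10000⌋=46144; principal=104251-46144=58107; balance=2957976-58107=2899869
10. interest=⌊2899869·156/10000⌋=45237; principal=104251-45237=59014; balance=2899869-59014=2840855
11. interest=⌊2840855·156/10000⌋=44317; principal=104251-44317=59934; balance=2840855-59934=2780921
12. interest=⌊2780921·156/10000⌋=43382; principal=104251-43382=60869; balance=2780921-60869=2720052
13. interest=⌊2720052·156/10000⌋=42432; principal=104251-42432=61819; balance=2720052-61819=2658233
14. interest=⌊2658233·156/10000⌋=41468; principal=104251-41468=62783; balance=2658233-62783=2595450
15. interest=⌊2595450·156/10000⌋=40489; principal=104251-40489=63762; balance=2595450-63762=2531688
16. interest=⌊2531688·156/10000⌋=39494; principal=104251-39494=64757; balance=2531688-64757=2466931
17. interest=⌊2466931·156/10000⌋=38484; principal=104251-38484=65767; balance=2466931-65767=2401164
18. interest=⌊2401164·156/10000⌋=37458; principal=104251-37458=66793; balance=2401164-66793=2334371
19. interest=⌊2334371·156/10000⌋=36416; principal=104251-36416=67835; balance=2334371-67835=2266536
20. interest=⌊2266536·156/10000⌋=35357; principal=104251-35357=68894; balance=2266536-68894=2197642
21. interest=⌊2197642·156/10000⌋=34283; principal=104251-34283=69968; balance=2197642-69968=2127674
22. interest=⌊2127674·156/10000⌋=33191; principal=104251-33191=71060; balance=2127674-71060=2056614
23. interest=⌊2056614·156/10000⌋=32083; principal=104251-32083=72168; balance=2056614-72168=1984446
24. interest=⌊1984446·156/10000⌋=30957; principal=104251-30957=73294; balance=1984446-73294=1911152
25. interest=⌊1911152·156/10000⌋=29813; principal=104251-29813=74438; balance=1911152-74438=1836714
26. interest=⌊1836714·156/10000⌋=28652; principal=104251-28652=75599; balance=1836714-75599=1761115
27. interest=⌊1761115·156/10000⌋=27473; principal=104251-27473=76778; balance=1761115-76778=1684337
28. interest=⌊1684337·156/10000⌋=26275; principal=104251-26275=77976; balance=1684337-77976=1606361
29. interest=⌊1606361·156/10000⌋=25059; principal=104251-25059=79192; balance=1606361-79192=1527169
30. interest=⌊1527169·156/10000⌋=23823; principal=104251-23823=80428; balance=1527169-80428=1446741
31. interest=⌊1446741·156/10000⌋=22569; principal=104251-22569=81682; balance=1446741-81682=1365059
32. interest=⌊1365059·156/10000⌋=21294; principal=104251-21294=82957; balance=1365059-82957=1282102
33. interest=⌊1282102·156/10000⌋=20000; principal=104251-20000=84251; balance=1282102-84251=1197851
34. interest=⌊1197851·156/10000⌋=18686; principal=104251-18686=85565; balance=1197851-85565=1112286
35. interest=⌊1112286·156/10000⌋=17351; principal=104251-17351=86900; balance=1112286-86900=1025386
36. interest=⌊1025386·156/10000⌋=15996; principal=104251-15996=88255; balance=1025386-88255=937131
37. interest=⌊937131·156/10000⌋=14619; principal=104251-14619=89632; balance=937131-89632=847499
38. interest=⌊847499·156/10000⌋=13220; principal=104251-13220=91031; balance=847499-91031=756468
39. interest=⌊756468·156/10000⌋=11800; principal=104251-11800=92451; balance=756468-92451=664017
40. interest=⌊664017·156/10000⌋=10358; principal=104251-10358=93893; balance=664017-93893=570124
41. interest=⌊570124·156/10000⌋=8893; principal=104251-8893=95358; balance=570124-95358=474766
42. interest=⌊474766·156/10000⌋=7406; principal=104251-7406=96845; balance=474766-96845=377921
43. interest=⌊377921·156/10000⌋=5895; principal=104251-5895=98356; balance=377921-98356=279565
44. interest=⌊279565·156/10000⌋=4361; principal=104251-4361=99890; balance=279565-99890=179675
45. interest=⌊179675·156/10000⌋=2802; principal=104251-2802=101449; balance=179675-101449=78226
46. interest=⌊78226·156/10000⌋=1220; principal=min(104251-1220,78226)=78226; balance=78226-78226=0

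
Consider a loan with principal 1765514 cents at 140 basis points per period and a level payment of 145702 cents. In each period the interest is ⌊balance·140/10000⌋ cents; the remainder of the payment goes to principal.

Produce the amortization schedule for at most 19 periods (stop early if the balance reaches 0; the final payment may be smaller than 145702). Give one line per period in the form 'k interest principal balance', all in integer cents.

1. interest=⌊1765514·140/10000⌋=24717; principal=145702-24717=120985; balance=1765514-120985=1644529
2. interest=⌊1644529·140/10000⌋=23023; principal=145702-23023=122679; balance=1644529-122679=1521850
3. interest=⌊1521850·140/10000⌋=21305; principal=145702-21305=124397; balance=1521850-124397=1397453
4. interest=⌊1397453·140/10000⌋=19564; principal=145702-19564=126138; balance=1397453-126138=1271315
5. interest=⌊1271315·140/10000⌋=17798; principal=145702-17798=127904; balance=1271315-127904=1143411
6. interest=⌊1143411·140/10000⌋=16007; principal=145702-16007=129695; balance=1143411-129695=1013716
7. interest=⌊1013716·140/10000⌋=14192; principal=145702-14192=131510; balance=1013716-131510=882206
8. interest=⌊882206·140/10000⌋=12350; principal=145702-12350=133352; balance=882206-133352=748854
9. interest=⌊748854·140/10000⌋=10483; principal=145702-10483=135219; balance=748854-135219=613635
10. interest=⌊613635·140/10000⌋=8590; principal=145702-8590=137112; balance=613635-137112=476523
11. interest=⌊476523·140/10000⌋=6671; principal=145702-6671=139031; balance=476523-139031=337492
12. interest=⌊337492·140/10000⌋=4724; principal=145702-4724=140978; balance=337492-140978=196514
13. interest=⌊196514·140/10000⌋=2751; principal=145702-2751=142951; balance=196514-142951=53563
14. interest=⌊53563·140/10000⌋=749; principal=min(145702-749,53563)=53563; balance=53563-53563=0

1 24717 120985 1644529
2 23023 122679 1521850
3 21305 124397 1397453
4 19564 126138 1271315
5 17798 127904 1143411
6 16007 129695 1013716
7 14192 131510 882206
8 12350 133352 748854
9 10483 135219 613635
10 8590 137112 476523
11 6671 139031 337492
12 4724 140978 196514
13 2751 142951 53563
14 749 53563 0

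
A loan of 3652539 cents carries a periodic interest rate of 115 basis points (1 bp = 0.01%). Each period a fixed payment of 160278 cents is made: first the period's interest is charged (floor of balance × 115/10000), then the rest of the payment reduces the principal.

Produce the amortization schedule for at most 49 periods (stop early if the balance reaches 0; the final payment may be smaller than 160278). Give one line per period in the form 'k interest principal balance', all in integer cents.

1. interest=⌊3652539·115/10000⌋=42004; principal=160278-42004=118274; balance=3652539-118274=3534265
2. interest=⌊3534265·115/10000⌋=40644; principal=160278-40644=119634; balance=3534265-119634=3414631
3. interest=⌊3414631·115/10000⌋=39268; principal=160278-39268=121010; balance=3414631-121010=3293621
4. interest=⌊3293621·115/10000⌋=37876; principal=160278-37876=122402; balance=3293621-122402=3171219
5. interest=⌊3171219·115/10000⌋=36469; principal=160278-36469=123809; balance=3171219-123809=3047410
6. interest=⌊3047410·115/10000⌋=35045; principal=160278-35045=125233; balance=3047410-125233=2922177
7. interest=⌊2922177·115/10000⌋=33605; principal=160278-33605=126673; balance=2922177-126673=2795504
8. interest=⌊2795504·115/10000⌋=32148; principal=160278-32148=128130; balance=2795504-128130=2667374
9. interest=⌊2667374·115/10000⌋=30674; principal=160278-30674=129604; balance=2667374-129604=2537770
10. interest=⌊2537770·115/10000⌋=29184; principal=160278-29184=131094; balance=2537770-131094=2406676
11. interest=⌊2406676·115/10000⌋=27676; principal=160278-27676=132602; balance=2406676-132602=2274074
12. interest=⌊2274074·115/10000⌋=26151; principal=160278-26151=134127; balance=2274074-134127=2139947
13. interest=⌊2139947·115/10000⌋=24609; principal=160278-24609=135669; balance=2139947-135669=2004278
14. interest=⌊2004278·115/10000⌋=23049; principal=160278-23049=137229; balance=2004278-137229=1867049
15. interest=⌊1867049·115/10000⌋=21471; principal=160278-21471=138807; balance=1867049-138807=1728242
16. interest=⌊1728242·115/10000⌋=19874; principal=160278-19874=140404; balance=1728242-140404=1587838
17. interest=⌊1587838·115/10000⌋=18260; principal=160278-18260=142018; balance=1587838-142018=1445820
18. interest=⌊1445820·115/10000⌋=16626; principal=160278-16626=143652; balance=1445820-143652=1302168
19. interest=⌊1302168·115/10000⌋=14974; principal=160278-14974=145304; balance=1302168-145304=1156864
20. interest=⌊1156864·115/10000⌋=13303; principal=160278-13303=146975; balance=1156864-146975=1009889
21. interest=⌊1009889·115/10000⌋=11613; principal=160278-11613=148665; balance=1009889-148665=861224
22. interest=⌊861224·115/10000⌋=9904; principal=160278-9904=150374; balance=861224-150374=710850
23. interest=⌊710850·115/10000⌋=8174; principal=160278-8174=152104; balance=710850-152104=558746
24. interest=⌊558746·115/10000⌋=6425; principal=160278-6425=153853; balance=558746-153853=404893
25. interest=⌊404893·115/10000⌋=4656; principal=160278-4656=155622; balance=404893-155622=249271
26. interest=⌊249271·115/10000⌋=2866; principal=160278-2866=157412; balance=249271-157412=91859
27. interest=⌊91859·115/10000⌋=1056; principal=min(160278-1056,91859)=91859; balance=91859-91859=0

1 42004 118274 3534265
2 40644 119634 3414631
3 39268 121010 3293621
4 37876 122402 3171219
5 36469 123809 3047410
6 35045 125233 2922177
7 33605 126673 2795504
8 32148 128130 2667374
9 30674 129604 2537770
10 29184 131094 2406676
11 27676 132602 2274074
12 26151 134127 2139947
13 24609 135669 2004278
14 23049 137229 1867049
15 21471 138807 1728242
16 19874 140404 1587838
17 18260 142018 1445820
18 16626 143652 1302168
19 14974 145304 1156864
20 13303 146975 1009889
21 11613 148665 861224
22 9904 150374 710850
23 8174 152104 558746
24 6425 153853 404893
25 4656 155622 249271
26 2866 157412 91859
27 1056 91859 0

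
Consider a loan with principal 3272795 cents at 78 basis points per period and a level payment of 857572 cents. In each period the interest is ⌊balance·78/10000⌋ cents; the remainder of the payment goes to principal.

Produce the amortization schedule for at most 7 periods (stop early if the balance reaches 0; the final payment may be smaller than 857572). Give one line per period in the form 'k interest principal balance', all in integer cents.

1. interest=⌊3272795·78/10000⌋=25527; principal=857572-25527=832045; balance=3272795-832045=2440750
2. interest=⌊2440750·78/10000⌋=19037; principal=857572-19037=838535; balance=2440750-838535=1602215
3. interest=⌊1602215·78/10000⌋=12497; principal=857572-12497=845075; balance=1602215-845075=757140
4. interest=⌊757140·78/10000⌋=5905; principal=min(857572-5905,757140)=757140; balance=757140-757140=0

1 25527 832045 2440750
2 19037 838535 1602215
3 12497 845075 757140
4 5905 757140 0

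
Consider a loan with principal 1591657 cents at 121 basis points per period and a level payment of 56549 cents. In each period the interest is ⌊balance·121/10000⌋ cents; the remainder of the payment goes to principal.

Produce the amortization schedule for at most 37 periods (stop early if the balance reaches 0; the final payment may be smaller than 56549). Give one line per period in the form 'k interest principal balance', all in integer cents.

1. interest=⌊1591657·121/10000⌋=19259; principal=56549-19259=37290; balance=1591657-37290=1554367
2. interest=⌊1554367·121/10000⌋=18807; principal=56549-18807=37742; balance=1554367-37742=1516625
3. interest=⌊1516625·121/10000⌋=18351; principal=56549-18351=38198; balance=1516625-38198=1478427
4. interest=⌊1478427·121/10000⌋=17888; principal=56549-17888=38661; balance=1478427-38661=1439766
5. interest=⌊1439766·121/10000⌋=17421; principal=56549-17421=39128; balance=1439766-39128=1400638
6. interest=⌊1400638·121/10000⌋=16947; principal=56549-16947=39602; balance=1400638-39602=1361036
7. interest=⌊1361036·121/10000⌋=16468; principal=56549-16468=40081; balance=1361036-40081=1320955
8. interest=⌊1320955·121/10000⌋=15983; principal=56549-15983=40566; balance=1320955-40566=1280389
9. interest=⌊1280389·121/10000⌋=15492; principal=56549-15492=41057; balance=1280389-41057=1239332
10. interest=⌊1239332·121/10000⌋=14995; principal=56549-14995=41554; balance=1239332-41554=1197778
11. interest=⌊1197778·121/10000⌋=14493; principal=56549-14493=42056; balance=1197778-42056=1155722
12. interest=⌊1155722·121/10000⌋=13984; principal=56549-13984=42565; balance=1155722-42565=1113157
13. interest=⌊1113157·121/10000⌋=13469; principal=56549-13469=43080; balance=1113157-43080=1070077
14. interest=⌊1070077·121/10000⌋=12947; principal=56549-12947=43602; balance=1070077-43602=1026475
15. interest=⌊1026475·121/10000⌋=12420; principal=56549-12420=44129; balance=1026475-44129=982346
16. interest=⌊982346·121/10000⌋=11886; principal=56549-11886=44663; balance=982346-44663=937683
17. interest=⌊937683·121/10000⌋=11345; principal=56549-11345=45204; balance=937683-45204=892479
18. interest=⌊892479·121/10000⌋=10798; principal=56549-10798=45751; balance=892479-45751=846728
19. interest=⌊846728·121/10000⌋=10245; principal=56549-10245=46304; balance=846728-46304=800424
20. interest=⌊800424·121/10000⌋=9685; principal=56549-9685=46864; balance=800424-46864=753560
21. interest=⌊753560·121/10000⌋=9118; principal=56549-9118=47431; balance=753560-47431=706129
22. interest=⌊706129·121/10000⌋=8544; principal=56549-8544=48005; balance=706129-48005=658124
23. interest=⌊658124·121/10000⌋=7963; principal=56549-7963=48586; balance=658124-48586=609538
24. interest=⌊609538·121/10000⌋=7375; principal=56549-7375=49174; balance=609538-49174=560364
25. interest=⌊560364·121/10000⌋=6780; principal=56549-6780=49769; balance=560364-49769=510595
26. interest=⌊510595·121/10000⌋=6178; principal=56549-6178=50371; balance=510595-50371=460224
27. interest=⌊460224·121/10000⌋=5568; principal=56549-5568=50981; balance=460224-50981=409243
28. interest=⌊409243·121/10000⌋=4951; principal=56549-4951=51598; balance=409243-51598=357645
29. interest=⌊357645·121/10000⌋=4327; principal=56549-4327=52222; balance=357645-52222=305423
30. interest=⌊305423·121/10000⌋=3695; principal=56549-3695=52854; balance=305423-52854=252569
31. interest=⌊252569·121/10000⌋=3056; principal=56549-3056=53493; balance=252569-53493=199076
32. interest=⌊199076·121/10000⌋=2408; principal=56549-2408=54141; balance=199076-54141=144935
33. interest=⌊144935·121/10000⌋=1753; principal=56549-1753=54796; balance=144935-54796=90139
34. interest=⌊90139·121/10000⌋=1090; principal=56549-1090=55459; balance=90139-55459=34680
35. interest=⌊34680·121/10000⌋=419; principal=min(56549-419,34680)=34680; balance=34680-34680=0

1 19259 37290 1554367
2 18807 37742 1516625
3 18351 38198 1478427
4 17888 38661 1439766
5 17421 39128 1400638
6 16947 39602 1361036
7 16468 40081 1320955
8 15983 40566 1280389
9 15492 41057 1239332
10 14995 41554 1197778
11 14493 42056 1155722
12 13984 42565 1113157
13 13469 43080 1070077
14 12947 43602 1026475
15 12420 44129 982346
16 11886 44663 937683
17 11345 45204 892479
18 10798 45751 846728
19 10245 46304 800424
20 9685 46864 753560
21 9118 47431 706129
22 8544 48005 658124
23 7963 48586 609538
24 7375 49174 560364
25 6780 49769 510595
26 6178 50371 460224
27 5568 50981 409243
28 4951 51598 357645
29 4327 52222 305423
30 3695 52854 252569
31 3056 53493 199076
32 2408 54141 144935
33 1753 54796 90139
34 1090 55459 34680
35 419 34680 0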